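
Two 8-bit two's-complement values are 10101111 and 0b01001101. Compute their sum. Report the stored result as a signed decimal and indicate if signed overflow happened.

-4; no overflow

10101111 = -81 (signed)
0b01001101 → 01001101 = 77 (signed)
  10101111
+ 01001101
= 11111100
Result 11111100: MSB = 1 → 252 − 256 = -4.
Addends have opposite signs, so signed overflow cannot occur.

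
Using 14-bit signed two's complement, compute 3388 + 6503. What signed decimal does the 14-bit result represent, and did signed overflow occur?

-6493; overflow

3388 → 00110100111100
6503 → 01100101100111
  00110100111100
+ 01100101100111
= 10011010100011
Result 10011010100011: MSB = 1 → 9891 − 16384 = -6493.
Both addends are non-negative but the stored result is negative: signed overflow. The true value 3388 + 6503 = 9891 lies outside [-8192, 8191].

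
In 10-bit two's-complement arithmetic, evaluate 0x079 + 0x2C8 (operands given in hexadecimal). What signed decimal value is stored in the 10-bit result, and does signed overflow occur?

-191; no overflow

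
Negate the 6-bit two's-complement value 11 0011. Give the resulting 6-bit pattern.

001101

Invert: 001100. Add 1: 001101.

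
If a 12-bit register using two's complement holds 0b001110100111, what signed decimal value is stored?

MSB is 0, so the value is non-negative: 001110100111 = 935.

935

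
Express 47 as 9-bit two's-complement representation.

000101111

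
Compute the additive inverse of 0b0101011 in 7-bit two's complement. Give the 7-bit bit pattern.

1010101

Invert: 1010100. Add 1: 1010101.
Check: 0101011 = 43, 1010101 = -43.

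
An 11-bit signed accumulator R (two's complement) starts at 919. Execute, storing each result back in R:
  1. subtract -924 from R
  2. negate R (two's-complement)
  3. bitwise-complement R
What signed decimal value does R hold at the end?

-206

Start: R = 919 = 01110010111.
R = 919 − (-924) = 1843; wraps to -205 = 11100110011
R = −(-205) = 205 = 00011001101
R = NOT 00011001101 = 11100110010 = -206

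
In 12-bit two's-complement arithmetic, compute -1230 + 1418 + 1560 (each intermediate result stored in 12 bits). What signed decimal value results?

1748

-1230 + 1418 = 188 (000010111100)
188 + 1560 = 1748 (011011010100)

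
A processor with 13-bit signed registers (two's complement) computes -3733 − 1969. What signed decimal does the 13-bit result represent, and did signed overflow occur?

2490; overflow

-3733 → 1000101101011
1969 → 0011110110001
Subtract via negate-and-add: invert 0011110110001 + 1 = 1100001001111 (i.e. -1969).
  1000101101011
+ 1100001001111
= 0100110111010  (discard carry-out 1)
Result 0100110111010: MSB = 0 → value 2490.
Both addends (after negating the subtrahend) are negative but the stored result is non-negative: signed overflow. The true value -3733 − 1969 = -5702 lies outside [-4096, 4095].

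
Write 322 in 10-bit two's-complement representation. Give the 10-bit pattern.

322 is non-negative, so write it directly in 10 bits: 0101000010.

0101000010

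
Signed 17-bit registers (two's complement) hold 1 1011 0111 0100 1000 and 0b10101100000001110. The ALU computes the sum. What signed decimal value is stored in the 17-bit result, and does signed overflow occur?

1 1011 0111 0100 1000 → 11011011101001000 = -18616 (signed)
0b10101100000001110 → 10101100000001110 = -42994 (signed)
  11011011101001000
+ 10101100000001110
= 10000111101010110  (discard carry-out 1)
Result 10000111101010110: MSB = 1 → 69462 − 131072 = -61610.
Both addends are negative and so is the stored result: no signed overflow.

-61610; no overflow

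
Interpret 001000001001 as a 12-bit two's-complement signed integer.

MSB is 0, so the value is non-negative: 001000001001 = 521.

521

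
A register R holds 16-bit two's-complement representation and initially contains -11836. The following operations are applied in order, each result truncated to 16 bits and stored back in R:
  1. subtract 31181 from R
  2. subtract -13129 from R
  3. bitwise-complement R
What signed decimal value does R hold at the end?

29887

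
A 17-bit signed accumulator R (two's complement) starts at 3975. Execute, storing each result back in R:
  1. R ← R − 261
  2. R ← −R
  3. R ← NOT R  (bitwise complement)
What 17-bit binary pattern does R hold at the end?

Start: R = 3975 = 00000111110000111.
R = 3975 − 261 = 3714 = 00000111010000010
R = −(3714) = -3714 = 11111000101111110
R = NOT 11111000101111110 = 00000111010000001 = 3713

00000111010000001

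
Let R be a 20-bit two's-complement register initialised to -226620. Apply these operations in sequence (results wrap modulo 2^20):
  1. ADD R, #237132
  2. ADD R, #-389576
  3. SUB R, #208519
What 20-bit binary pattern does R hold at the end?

01110000100011000001

Start: R = -226620 = 11001000101011000100.
R = -226620 + 237132 = 10512 = 00000010100100010000
R = 10512 + (-389576) = -379064 = 10100011011101001000
R = -379064 − 208519 = -587583; wraps to 460993 = 01110000100011000001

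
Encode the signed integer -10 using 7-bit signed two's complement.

|-10| = 10 = 0001010 in 7 bits.
Invert the bits: 1110101. Add 1: 1110110.
Check: 1110110 reads as 118 − 128 = -10.

1110110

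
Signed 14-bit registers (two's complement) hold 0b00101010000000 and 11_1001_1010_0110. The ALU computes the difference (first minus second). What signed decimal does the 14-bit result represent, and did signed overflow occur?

4314; no overflow

0b00101010000000 → 00101010000000 = 2688 (signed)
11_1001_1010_0110 → 11100110100110 = -1626 (signed)
Subtract via negate-and-add: invert 11100110100110 + 1 = 00011001011010 (i.e. 1626).
  00101010000000
+ 00011001011010
= 01000011011010
Result 01000011011010: MSB = 0 → value 4314.
Both addends (after negating the subtrahend) are non-negative and so is the stored result: no signed overflow.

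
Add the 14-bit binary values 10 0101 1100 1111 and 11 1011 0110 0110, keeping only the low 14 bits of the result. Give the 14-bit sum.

  10010111001111
+ 11101101100110
= 10000100110101  (discard carry-out 1)

10000100110101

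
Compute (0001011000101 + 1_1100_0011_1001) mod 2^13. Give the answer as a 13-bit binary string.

1111011111110

  0001011000101
+ 1110000111001
= 1111011111110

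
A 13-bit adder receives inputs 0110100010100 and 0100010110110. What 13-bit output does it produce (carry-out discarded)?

  0110100010100
+ 0100010110110
= 1010111001010

1010111001010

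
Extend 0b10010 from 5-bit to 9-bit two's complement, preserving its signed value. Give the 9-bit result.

MSB of 10010 is 1; replicate it into the new high bits.
1111|10010 → 111110010 (still -14).

111110010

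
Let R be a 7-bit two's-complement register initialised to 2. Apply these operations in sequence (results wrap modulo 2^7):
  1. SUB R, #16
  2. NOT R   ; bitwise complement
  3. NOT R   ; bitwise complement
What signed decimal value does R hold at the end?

-14

Start: R = 2 = 0000010.
R = 2 − 16 = -14 = 1110010
R = NOT 1110010 = 0001101 = 13
R = NOT 0001101 = 1110010 = -14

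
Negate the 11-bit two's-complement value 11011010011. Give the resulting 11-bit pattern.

00100101101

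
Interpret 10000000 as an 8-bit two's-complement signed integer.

-128

MSB is 1, so the value is negative.
Unsigned reading: 128. Subtract 2^8 = 256: 128 − 256 = -128.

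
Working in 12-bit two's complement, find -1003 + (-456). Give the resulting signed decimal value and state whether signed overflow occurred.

-1003 → 110000010101
-456 → 111000111000
  110000010101
+ 111000111000
= 101001001101  (discard carry-out 1)
Result 101001001101: MSB = 1 → 2637 − 4096 = -1459.
Both addends are negative and so is the stored result: no signed overflow.

-1459; no overflow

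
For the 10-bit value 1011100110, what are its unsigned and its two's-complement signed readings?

Unsigned: 1011100110 = 742.
Signed: MSB=1 → 742 − 1024 = -282.

unsigned = 742, signed = -282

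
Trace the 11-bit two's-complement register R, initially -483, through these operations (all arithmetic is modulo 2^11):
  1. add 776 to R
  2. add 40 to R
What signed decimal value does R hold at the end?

333

Start: R = -483 = 11000011101.
R = -483 + 776 = 293 = 00100100101
R = 293 + 40 = 333 = 00101001101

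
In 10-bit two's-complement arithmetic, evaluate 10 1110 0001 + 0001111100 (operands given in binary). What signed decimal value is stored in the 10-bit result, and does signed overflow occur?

10 1110 0001 → 1011100001 = -287 (signed)
0001111100 = 124 (signed)
  1011100001
+ 0001111100
= 1101011101
Result 1101011101: MSB = 1 → 861 − 1024 = -163.
Addends have opposite signs, so signed overflow cannot occur.

-163; no overflow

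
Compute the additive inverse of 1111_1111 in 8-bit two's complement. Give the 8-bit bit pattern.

Invert: 00000000. Add 1: 00000001.
Check: 11111111 = -1, 00000001 = 1.

00000001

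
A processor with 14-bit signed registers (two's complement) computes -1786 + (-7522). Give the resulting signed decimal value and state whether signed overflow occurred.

7076; overflow

-1786 → 11100100000110
-7522 → 10001010011110
  11100100000110
+ 10001010011110
= 01101110100100  (discard carry-out 1)
Result 01101110100100: MSB = 0 → value 7076.
Both addends are negative but the stored result is non-negative: signed overflow. The true value -1786 + (-7522) = -9308 lies outside [-8192, 8191].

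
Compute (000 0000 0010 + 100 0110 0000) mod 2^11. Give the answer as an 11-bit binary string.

10001100010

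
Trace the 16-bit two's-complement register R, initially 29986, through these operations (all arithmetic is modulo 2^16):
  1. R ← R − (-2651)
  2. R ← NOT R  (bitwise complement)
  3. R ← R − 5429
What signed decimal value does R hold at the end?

27469

Start: R = 29986 = 0111010100100010.
R = 29986 − (-2651) = 32637 = 0111111101111101
R = NOT 0111111101111101 = 1000000010000010 = -32638
R = -32638 − 5429 = -38067; wraps to 27469 = 0110101101001101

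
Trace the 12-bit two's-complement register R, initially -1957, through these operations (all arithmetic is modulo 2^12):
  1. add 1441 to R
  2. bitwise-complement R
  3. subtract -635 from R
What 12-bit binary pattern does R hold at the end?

Start: R = -1957 = 100001011011.
R = -1957 + 1441 = -516 = 110111111100
R = NOT 110111111100 = 001000000011 = 515
R = 515 − (-635) = 1150 = 010001111110

010001111110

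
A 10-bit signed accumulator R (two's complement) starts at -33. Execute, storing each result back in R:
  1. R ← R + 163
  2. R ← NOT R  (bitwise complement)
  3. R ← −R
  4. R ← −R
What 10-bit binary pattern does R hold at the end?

Start: R = -33 = 1111011111.
R = -33 + 163 = 130 = 0010000010
R = NOT 0010000010 = 1101111101 = -131
R = −(-131) = 131 = 0010000011
R = −(131) = -131 = 1101111101

1101111101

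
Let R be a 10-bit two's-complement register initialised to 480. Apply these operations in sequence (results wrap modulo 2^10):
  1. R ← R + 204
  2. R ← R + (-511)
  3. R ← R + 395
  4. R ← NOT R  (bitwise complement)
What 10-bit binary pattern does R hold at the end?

0111000111

Start: R = 480 = 0111100000.
R = 480 + 204 = 684; wraps to -340 = 1010101100
R = -340 + (-511) = -851; wraps to 173 = 0010101101
R = 173 + 395 = 568; wraps to -456 = 1000111000
R = NOT 1000111000 = 0111000111 = 455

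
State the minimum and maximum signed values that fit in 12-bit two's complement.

Minimum: −2^11 = -2048.
Maximum: 2^11 − 1 = 2047.

min = -2048, max = 2047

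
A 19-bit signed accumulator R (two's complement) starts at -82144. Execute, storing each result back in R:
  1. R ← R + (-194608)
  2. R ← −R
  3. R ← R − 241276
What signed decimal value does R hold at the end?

Start: R = -82144 = 1101011111100100000.
R = -82144 + (-194608) = -276752; wraps to 247536 = 0111100011011110000
R = −(247536) = -247536 = 1000011100100010000
R = -247536 − 241276 = -488812; wraps to 35476 = 0001000101010010100

35476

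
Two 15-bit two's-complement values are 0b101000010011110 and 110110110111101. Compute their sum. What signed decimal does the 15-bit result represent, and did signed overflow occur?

15963; overflow

0b101000010011110 → 101000010011110 = -12130 (signed)
110110110111101 = -4675 (signed)
  101000010011110
+ 110110110111101
= 011111001011011  (discard carry-out 1)
Result 011111001011011: MSB = 0 → value 15963.
Both addends are negative but the stored result is non-negative: signed overflow. The true value -12130 + (-4675) = -16805 lies outside [-16384, 16383].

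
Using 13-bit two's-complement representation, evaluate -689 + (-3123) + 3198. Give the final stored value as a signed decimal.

-614

-689 + (-3123) = -3812 (1000100011100)
-3812 + 3198 = -614 (1110110011010)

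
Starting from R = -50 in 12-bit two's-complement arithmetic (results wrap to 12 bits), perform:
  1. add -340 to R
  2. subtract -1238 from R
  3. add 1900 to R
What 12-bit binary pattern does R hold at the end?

Start: R = -50 = 111111001110.
R = -50 + (-340) = -390 = 111001111010
R = -390 − (-1238) = 848 = 001101010000
R = 848 + 1900 = 2748; wraps to -1348 = 101010111100

101010111100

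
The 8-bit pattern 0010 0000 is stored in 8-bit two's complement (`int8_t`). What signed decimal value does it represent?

MSB is 0, so the value is non-negative: 00100000 = 32.

32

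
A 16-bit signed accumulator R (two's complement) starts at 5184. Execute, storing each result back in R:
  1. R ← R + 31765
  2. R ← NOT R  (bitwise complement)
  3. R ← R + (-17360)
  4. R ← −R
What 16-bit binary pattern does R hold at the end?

1101010000100110

Start: R = 5184 = 0001010001000000.
R = 5184 + 31765 = 36949; wraps to -28587 = 1001000001010101
R = NOT 1001000001010101 = 0110111110101010 = 28586
R = 28586 + (-17360) = 11226 = 0010101111011010
R = −(11226) = -11226 = 1101010000100110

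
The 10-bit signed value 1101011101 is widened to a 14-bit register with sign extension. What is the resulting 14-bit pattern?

11111101011101

MSB of 1101011101 is 1; replicate it into the new high bits.
1111|1101011101 → 11111101011101 (still -163).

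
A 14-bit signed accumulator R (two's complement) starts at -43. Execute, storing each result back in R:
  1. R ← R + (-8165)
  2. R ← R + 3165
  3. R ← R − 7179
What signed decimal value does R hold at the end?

4162

Start: R = -43 = 11111111010101.
R = -43 + (-8165) = -8208; wraps to 8176 = 01111111110000
R = 8176 + 3165 = 11341; wraps to -5043 = 10110001001101
R = -5043 − 7179 = -12222; wraps to 4162 = 01000001000010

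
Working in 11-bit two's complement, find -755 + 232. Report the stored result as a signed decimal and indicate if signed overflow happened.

-755 → 10100001101
232 → 00011101000
  10100001101
+ 00011101000
= 10111110101
Result 10111110101: MSB = 1 → 1525 − 2048 = -523.
Addends have opposite signs, so signed overflow cannot occur.

-523; no overflow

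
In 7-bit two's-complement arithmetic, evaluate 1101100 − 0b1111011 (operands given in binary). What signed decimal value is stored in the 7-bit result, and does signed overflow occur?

1101100 = -20 (signed)
0b1111011 → 1111011 = -5 (signed)
Subtract via negate-and-add: invert 1111011 + 1 = 0000101 (i.e. 5).
  1101100
+ 0000101
= 1110001
Result 1110001: MSB = 1 → 113 − 128 = -15.
Addends (after negating the subtrahend) have opposite signs, so signed overflow cannot occur.

-15; no overflow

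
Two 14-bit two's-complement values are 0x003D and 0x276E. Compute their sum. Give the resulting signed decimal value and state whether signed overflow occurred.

-6229; no overflow

0x003D = 00000000111101 = 61 (signed)
0x276E = 10011101101110 = -6290 (signed)
  00000000111101
+ 10011101101110
= 10011110101011
Result 10011110101011: MSB = 1 → 10155 − 16384 = -6229.
Addends have opposite signs, so signed overflow cannot occur.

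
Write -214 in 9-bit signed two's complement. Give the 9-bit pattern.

|-214| = 214 = 011010110 in 9 bits.
Invert the bits: 100101001. Add 1: 100101010.

100101010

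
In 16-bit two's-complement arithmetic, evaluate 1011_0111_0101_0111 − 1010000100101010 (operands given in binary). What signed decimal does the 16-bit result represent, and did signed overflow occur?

1011_0111_0101_0111 → 1011011101010111 = -18601 (signed)
1010000100101010 = -24278 (signed)
Subtract via negate-and-add: invert 1010000100101010 + 1 = 0101111011010110 (i.e. 24278).
  1011011101010111
+ 0101111011010110
= 0001011000101101  (discard carry-out 1)
Result 0001011000101101: MSB = 0 → value 5677.
Addends (after negating the subtrahend) have opposite signs, so signed overflow cannot occur.

5677; no overflow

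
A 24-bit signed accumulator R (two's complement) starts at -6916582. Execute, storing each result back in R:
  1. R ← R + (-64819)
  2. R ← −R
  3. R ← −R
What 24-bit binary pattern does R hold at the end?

100101010111100011100111

Start: R = -6916582 = 100101100111011000011010.
R = -6916582 + (-64819) = -6981401 = 100101010111100011100111
R = −(-6981401) = 6981401 = 011010101000011100011001
R = −(6981401) = -6981401 = 100101010111100011100111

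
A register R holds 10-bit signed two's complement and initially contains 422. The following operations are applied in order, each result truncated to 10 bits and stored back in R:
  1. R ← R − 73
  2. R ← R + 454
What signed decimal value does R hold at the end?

Start: R = 422 = 0110100110.
R = 422 − 73 = 349 = 0101011101
R = 349 + 454 = 803; wraps to -221 = 1100100011

-221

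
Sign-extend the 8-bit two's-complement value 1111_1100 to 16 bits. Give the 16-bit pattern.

MSB of 11111100 is 1; replicate it into the new high bits.
11111111|11111100 → 1111111111111100 (still -4).

1111111111111100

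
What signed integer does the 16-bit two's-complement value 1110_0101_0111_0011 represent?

MSB is 1, so the value is negative.
Invert: 0001101010001100. Add 1: 0001101010001101 = 6797. So the value is −6797.

-6797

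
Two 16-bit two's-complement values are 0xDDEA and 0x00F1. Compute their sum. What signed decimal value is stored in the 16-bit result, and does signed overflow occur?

0xDDEA = 1101110111101010 = -8726 (signed)
0x00F1 = 0000000011110001 = 241 (signed)
  1101110111101010
+ 0000000011110001
= 1101111011011011
Result 1101111011011011: MSB = 1 → 57051 − 65536 = -8485.
Addends have opposite signs, so signed overflow cannot occur.

-8485; no overflow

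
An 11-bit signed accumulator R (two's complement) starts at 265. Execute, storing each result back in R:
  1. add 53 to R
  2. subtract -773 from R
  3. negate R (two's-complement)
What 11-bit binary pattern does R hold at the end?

Start: R = 265 = 00100001001.
R = 265 + 53 = 318 = 00100111110
R = 318 − (-773) = 1091; wraps to -957 = 10001000011
R = −(-957) = 957 = 01110111101

01110111101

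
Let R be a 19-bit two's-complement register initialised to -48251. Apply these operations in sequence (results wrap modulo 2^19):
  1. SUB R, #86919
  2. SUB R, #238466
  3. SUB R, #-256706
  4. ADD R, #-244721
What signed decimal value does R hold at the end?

162637

Start: R = -48251 = 1110100001110000101.
R = -48251 − 86919 = -135170 = 1011110111111111110
R = -135170 − 238466 = -373636; wraps to 150652 = 0100100110001111100
R = 150652 − (-256706) = 407358; wraps to -116930 = 1100011011100111110
R = -116930 + (-244721) = -361651; wraps to 162637 = 0100111101101001101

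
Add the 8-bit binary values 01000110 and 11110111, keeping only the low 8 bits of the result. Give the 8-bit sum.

  01000110
+ 11110111
= 00111101  (discard carry-out 1)

00111101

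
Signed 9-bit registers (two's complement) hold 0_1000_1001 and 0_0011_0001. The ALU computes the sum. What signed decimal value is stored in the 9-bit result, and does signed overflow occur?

0_1000_1001 → 010001001 = 137 (signed)
0_0011_0001 → 000110001 = 49 (signed)
  010001001
+ 000110001
= 010111010
Result 010111010: MSB = 0 → value 186.
Both addends are non-negative and so is the stored result: no signed overflow.

186; no overflow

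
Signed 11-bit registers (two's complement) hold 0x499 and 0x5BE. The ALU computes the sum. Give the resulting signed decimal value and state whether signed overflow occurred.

0x499 = 10010011001 = -871 (signed)
0x5BE = 10110111110 = -578 (signed)
  10010011001
+ 10110111110
= 01001010111  (discard carry-out 1)
Result 01001010111: MSB = 0 → value 599.
Both addends are negative but the stored result is non-negative: signed overflow. The true value -871 + (-578) = -1449 lies outside [-1024, 1023].

599; overflow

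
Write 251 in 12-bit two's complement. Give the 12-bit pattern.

000011111011

251 is non-negative, so write it directly in 12 bits: 000011111011.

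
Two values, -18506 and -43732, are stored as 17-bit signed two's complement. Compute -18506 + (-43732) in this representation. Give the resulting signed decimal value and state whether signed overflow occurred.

-62238; no overflow

-18506 → 11011011110110110
-43732 → 10101010100101100
  11011011110110110
+ 10101010100101100
= 10000110011100010  (discard carry-out 1)
Result 10000110011100010: MSB = 1 → 68834 − 131072 = -62238.
Both addends are negative and so is the stored result: no signed overflow.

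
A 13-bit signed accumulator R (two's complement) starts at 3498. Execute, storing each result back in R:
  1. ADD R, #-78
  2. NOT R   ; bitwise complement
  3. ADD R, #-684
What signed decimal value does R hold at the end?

4087

Start: R = 3498 = 0110110101010.
R = 3498 + (-78) = 3420 = 0110101011100
R = NOT 0110101011100 = 1001010100011 = -3421
R = -3421 + (-684) = -4105; wraps to 4087 = 0111111110111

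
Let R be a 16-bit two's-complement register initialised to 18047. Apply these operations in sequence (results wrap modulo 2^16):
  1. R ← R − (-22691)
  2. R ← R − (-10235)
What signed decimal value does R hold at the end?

-14563

Start: R = 18047 = 0100011001111111.
R = 18047 − (-22691) = 40738; wraps to -24798 = 1001111100100010
R = -24798 − (-10235) = -14563 = 1100011100011101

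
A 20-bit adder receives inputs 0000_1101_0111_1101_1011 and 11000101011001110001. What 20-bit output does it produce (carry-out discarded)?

11010010111001001100

  00001101011111011011
+ 11000101011001110001
= 11010010111001001100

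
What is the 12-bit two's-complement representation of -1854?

100011000010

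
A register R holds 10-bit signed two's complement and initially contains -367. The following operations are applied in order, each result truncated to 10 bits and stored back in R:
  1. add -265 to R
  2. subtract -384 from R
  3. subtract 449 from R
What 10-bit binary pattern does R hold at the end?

Start: R = -367 = 1010010001.
R = -367 + (-265) = -632; wraps to 392 = 0110001000
R = 392 − (-384) = 776; wraps to -248 = 1100001000
R = -248 − 449 = -697; wraps to 327 = 0101000111

0101000111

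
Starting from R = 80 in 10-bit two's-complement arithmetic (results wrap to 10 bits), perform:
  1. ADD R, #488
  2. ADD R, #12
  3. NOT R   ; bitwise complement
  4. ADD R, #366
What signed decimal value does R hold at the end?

Start: R = 80 = 0001010000.
R = 80 + 488 = 568; wraps to -456 = 1000111000
R = -456 + 12 = -444 = 1001000100
R = NOT 1001000100 = 0110111011 = 443
R = 443 + 366 = 809; wraps to -215 = 1100101001

-215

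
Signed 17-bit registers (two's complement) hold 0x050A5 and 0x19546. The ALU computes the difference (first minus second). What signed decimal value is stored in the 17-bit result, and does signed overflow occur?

0x050A5 = 00101000010100101 = 20645 (signed)
0x19546 = 11001010101000110 = -27322 (signed)
Subtract via negate-and-add: invert 11001010101000110 + 1 = 00110101010111010 (i.e. 27322).
  00101000010100101
+ 00110101010111010
= 01011101101011111
Result 01011101101011111: MSB = 0 → value 47967.
Both addends (after negating the subtrahend) are non-negative and so is the stored result: no signed overflow.

47967; no overflow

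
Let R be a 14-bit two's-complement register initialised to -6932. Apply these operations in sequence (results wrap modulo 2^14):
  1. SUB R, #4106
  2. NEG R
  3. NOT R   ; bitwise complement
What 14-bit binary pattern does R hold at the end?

Start: R = -6932 = 10010011101100.
R = -6932 − 4106 = -11038; wraps to 5346 = 01010011100010
R = −(5346) = -5346 = 10101100011110
R = NOT 10101100011110 = 01010011100001 = 5345

01010011100001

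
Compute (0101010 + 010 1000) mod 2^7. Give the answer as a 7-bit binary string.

1010010

  0101010
+ 0101000
= 1010010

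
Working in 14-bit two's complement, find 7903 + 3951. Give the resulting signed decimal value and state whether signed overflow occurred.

-4530; overflow

7903 → 01111011011111
3951 → 00111101101111
  01111011011111
+ 00111101101111
= 10111001001110
Result 10111001001110: MSB = 1 → 11854 − 16384 = -4530.
Both addends are non-negative but the stored result is negative: signed overflow. The true value 7903 + 3951 = 11854 lies outside [-8192, 8191].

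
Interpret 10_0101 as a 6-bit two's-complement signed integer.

-27

MSB is 1, so the value is negative.
Invert: 011010. Add 1: 011011 = 27. So the value is −27.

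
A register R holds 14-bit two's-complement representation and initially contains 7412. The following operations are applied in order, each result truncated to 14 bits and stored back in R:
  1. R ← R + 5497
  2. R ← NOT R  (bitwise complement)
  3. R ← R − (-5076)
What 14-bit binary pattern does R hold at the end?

Start: R = 7412 = 01110011110100.
R = 7412 + 5497 = 12909; wraps to -3475 = 11001001101101
R = NOT 11001001101101 = 00110110010010 = 3474
R = 3474 − (-5076) = 8550; wraps to -7834 = 10000101100110

10000101100110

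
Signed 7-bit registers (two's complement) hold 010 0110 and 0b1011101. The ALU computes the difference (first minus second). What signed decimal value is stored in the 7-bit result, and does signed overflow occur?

010 0110 → 0100110 = 38 (signed)
0b1011101 → 1011101 = -35 (signed)
Subtract via negate-and-add: invert 1011101 + 1 = 0100011 (i.e. 35).
  0100110
+ 0100011
= 1001001
Result 1001001: MSB = 1 → 73 − 128 = -55.
Both addends (after negating the subtrahend) are non-negative but the stored result is negative: signed overflow. The true value 38 − (-35) = 73 lies outside [-64, 63].

-55; overflow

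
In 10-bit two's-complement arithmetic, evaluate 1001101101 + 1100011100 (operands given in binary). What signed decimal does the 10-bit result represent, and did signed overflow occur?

393; overflow

1001101101 = -403 (signed)
1100011100 = -228 (signed)
  1001101101
+ 1100011100
= 0110001001  (discard carry-out 1)
Result 0110001001: MSB = 0 → value 393.
Both addends are negative but the stored result is non-negative: signed overflow. The true value -403 + (-228) = -631 lies outside [-512, 511].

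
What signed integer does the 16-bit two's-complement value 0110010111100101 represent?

MSB is 0, so the value is non-negative: 0110010111100101 = 26085.

26085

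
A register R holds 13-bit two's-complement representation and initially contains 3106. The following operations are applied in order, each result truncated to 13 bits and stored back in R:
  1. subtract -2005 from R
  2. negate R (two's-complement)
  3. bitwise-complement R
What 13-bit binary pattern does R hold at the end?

Start: R = 3106 = 0110000100010.
R = 3106 − (-2005) = 5111; wraps to -3081 = 1001111110111
R = −(-3081) = 3081 = 0110000001001
R = NOT 0110000001001 = 1001111110110 = -3082

1001111110110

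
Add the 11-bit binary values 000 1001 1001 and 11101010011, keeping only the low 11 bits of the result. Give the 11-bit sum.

11111101100

  00010011001
+ 11101010011
= 11111101100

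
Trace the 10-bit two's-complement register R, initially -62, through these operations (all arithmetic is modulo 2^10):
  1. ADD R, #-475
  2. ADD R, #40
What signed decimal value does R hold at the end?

Start: R = -62 = 1111000010.
R = -62 + (-475) = -537; wraps to 487 = 0111100111
R = 487 + 40 = 527; wraps to -497 = 1000001111

-497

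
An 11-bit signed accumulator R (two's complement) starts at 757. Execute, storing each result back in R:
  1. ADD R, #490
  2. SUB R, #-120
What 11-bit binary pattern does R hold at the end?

10101010111

Start: R = 757 = 01011110101.
R = 757 + 490 = 1247; wraps to -801 = 10011011111
R = -801 − (-120) = -681 = 10101010111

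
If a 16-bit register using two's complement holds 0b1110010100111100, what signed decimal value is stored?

-6852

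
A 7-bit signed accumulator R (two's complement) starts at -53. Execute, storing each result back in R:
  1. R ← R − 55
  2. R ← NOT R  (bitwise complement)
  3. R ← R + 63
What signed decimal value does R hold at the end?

42

Start: R = -53 = 1001011.
R = -53 − 55 = -108; wraps to 20 = 0010100
R = NOT 0010100 = 1101011 = -21
R = -21 + 63 = 42 = 0101010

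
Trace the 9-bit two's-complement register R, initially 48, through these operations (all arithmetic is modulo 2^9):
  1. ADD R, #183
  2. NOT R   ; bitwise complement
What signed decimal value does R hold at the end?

-232

Start: R = 48 = 000110000.
R = 48 + 183 = 231 = 011100111
R = NOT 011100111 = 100011000 = -232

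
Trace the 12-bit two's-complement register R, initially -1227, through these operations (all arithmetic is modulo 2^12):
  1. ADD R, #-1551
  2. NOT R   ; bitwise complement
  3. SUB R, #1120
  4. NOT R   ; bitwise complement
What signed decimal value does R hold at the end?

Start: R = -1227 = 101100110101.
R = -1227 + (-1551) = -2778; wraps to 1318 = 010100100110
R = NOT 010100100110 = 101011011001 = -1319
R = -1319 − 1120 = -2439; wraps to 1657 = 011001111001
R = NOT 011001111001 = 100110000110 = -1658

-1658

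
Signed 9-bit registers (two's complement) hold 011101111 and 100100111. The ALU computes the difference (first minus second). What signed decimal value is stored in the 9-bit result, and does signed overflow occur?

-56; overflow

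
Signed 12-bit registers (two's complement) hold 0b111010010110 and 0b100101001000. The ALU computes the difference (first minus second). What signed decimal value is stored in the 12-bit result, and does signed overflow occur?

0b111010010110 → 111010010110 = -362 (signed)
0b100101001000 → 100101001000 = -1720 (signed)
Subtract via negate-and-add: invert 100101001000 + 1 = 011010111000 (i.e. 1720).
  111010010110
+ 011010111000
= 010101001110  (discard carry-out 1)
Result 010101001110: MSB = 0 → value 1358.
Addends (after negating the subtrahend) have opposite signs, so signed overflow cannot occur.

1358; no overflow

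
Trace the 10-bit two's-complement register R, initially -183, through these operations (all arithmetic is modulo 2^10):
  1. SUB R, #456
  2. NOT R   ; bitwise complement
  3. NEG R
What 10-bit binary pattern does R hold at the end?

Start: R = -183 = 1101001001.
R = -183 − 456 = -639; wraps to 385 = 0110000001
R = NOT 0110000001 = 1001111110 = -386
R = −(-386) = 386 = 0110000010

0110000010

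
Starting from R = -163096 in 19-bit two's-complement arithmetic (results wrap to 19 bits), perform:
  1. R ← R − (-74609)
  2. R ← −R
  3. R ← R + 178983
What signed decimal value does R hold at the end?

-256818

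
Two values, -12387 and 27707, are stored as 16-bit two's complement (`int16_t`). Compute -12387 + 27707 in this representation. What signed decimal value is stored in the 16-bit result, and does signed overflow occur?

-12387 → 1100111110011101
27707 → 0110110000111011
  1100111110011101
+ 0110110000111011
= 0011101111011000  (discard carry-out 1)
Result 0011101111011000: MSB = 0 → value 15320.
Addends have opposite signs, so signed overflow cannot occur.

15320; no overflow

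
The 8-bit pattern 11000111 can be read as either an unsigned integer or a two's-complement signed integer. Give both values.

Unsigned: 11000111 = 199.
Signed: MSB=1 → 199 − 256 = -57.

unsigned = 199, signed = -57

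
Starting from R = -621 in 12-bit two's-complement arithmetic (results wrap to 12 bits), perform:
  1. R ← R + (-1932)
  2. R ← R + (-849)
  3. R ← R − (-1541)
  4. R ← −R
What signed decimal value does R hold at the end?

Start: R = -621 = 110110010011.
R = -621 + (-1932) = -2553; wraps to 1543 = 011000000111
R = 1543 + (-849) = 694 = 001010110110
R = 694 − (-1541) = 2235; wraps to -1861 = 100010111011
R = −(-1861) = 1861 = 011101000101

1861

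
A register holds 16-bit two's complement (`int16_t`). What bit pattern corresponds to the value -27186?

|-27186| = 27186 = 0110101000110010 in 16 bits.
Invert the bits: 1001010111001101. Add 1: 1001010111001110.
Check: 1001010111001110 reads as 38350 − 65536 = -27186.

1001010111001110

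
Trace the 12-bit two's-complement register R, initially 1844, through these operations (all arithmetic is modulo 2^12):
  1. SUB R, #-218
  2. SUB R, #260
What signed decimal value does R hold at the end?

1802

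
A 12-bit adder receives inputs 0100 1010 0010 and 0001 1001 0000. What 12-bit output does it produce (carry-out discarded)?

011000110010

  010010100010
+ 000110010000
= 011000110010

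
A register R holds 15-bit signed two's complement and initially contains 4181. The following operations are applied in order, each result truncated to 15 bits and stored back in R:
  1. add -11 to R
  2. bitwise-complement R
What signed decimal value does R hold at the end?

-4171

Start: R = 4181 = 001000001010101.
R = 4181 + (-11) = 4170 = 001000001001010
R = NOT 001000001001010 = 110111110110101 = -4171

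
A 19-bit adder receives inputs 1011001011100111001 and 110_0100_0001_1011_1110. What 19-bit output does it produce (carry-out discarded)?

  1011001011100111001
+ 1100100000110111110
= 0111101100011110111  (discard carry-out 1)

0111101100011110111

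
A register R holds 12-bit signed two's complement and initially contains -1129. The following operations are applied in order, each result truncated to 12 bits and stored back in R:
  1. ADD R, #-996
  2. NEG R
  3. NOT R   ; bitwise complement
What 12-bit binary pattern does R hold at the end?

011110110010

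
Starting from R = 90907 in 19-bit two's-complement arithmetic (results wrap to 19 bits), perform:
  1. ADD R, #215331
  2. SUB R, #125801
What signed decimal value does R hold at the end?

180437

Start: R = 90907 = 0010110001100011011.
R = 90907 + 215331 = 306238; wraps to -218050 = 1001010110000111110
R = -218050 − 125801 = -343851; wraps to 180437 = 0101100000011010101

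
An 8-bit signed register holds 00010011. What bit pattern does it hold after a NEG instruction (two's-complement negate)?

Invert: 11101100. Add 1: 11101101.

11101101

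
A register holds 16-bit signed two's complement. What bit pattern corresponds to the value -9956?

|-9956| = 9956 = 0010011011100100 in 16 bits.
Invert the bits: 1101100100011011. Add 1: 1101100100011100.
Check: 1101100100011100 reads as 55580 − 65536 = -9956.

1101100100011100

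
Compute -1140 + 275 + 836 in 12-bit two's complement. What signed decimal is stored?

-29

-1140 + 275 = -865 (110010011111)
-865 + 836 = -29 (111111100011)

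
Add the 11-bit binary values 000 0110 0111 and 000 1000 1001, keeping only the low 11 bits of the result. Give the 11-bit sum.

  00001100111
+ 00010001001
= 00011110000

00011110000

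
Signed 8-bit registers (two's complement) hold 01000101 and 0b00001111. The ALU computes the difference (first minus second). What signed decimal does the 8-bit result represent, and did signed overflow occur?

54; no overflow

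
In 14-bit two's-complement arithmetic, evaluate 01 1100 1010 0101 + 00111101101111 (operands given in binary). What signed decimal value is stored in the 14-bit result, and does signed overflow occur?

-5100; overflow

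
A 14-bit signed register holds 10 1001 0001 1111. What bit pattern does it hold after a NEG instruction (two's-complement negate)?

Invert: 01011011100000. Add 1: 01011011100001.

01011011100001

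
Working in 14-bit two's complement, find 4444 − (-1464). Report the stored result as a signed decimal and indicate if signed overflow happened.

5908; no overflow

4444 → 01000101011100
-1464 → 11101001001000
Subtract via negate-and-add: invert 11101001001000 + 1 = 00010110111000 (i.e. 1464).
  01000101011100
+ 00010110111000
= 01011100010100
Result 01011100010100: MSB = 0 → value 5908.
Both addends (after negating the subtrahend) are non-negative and so is the stored result: no signed overflow.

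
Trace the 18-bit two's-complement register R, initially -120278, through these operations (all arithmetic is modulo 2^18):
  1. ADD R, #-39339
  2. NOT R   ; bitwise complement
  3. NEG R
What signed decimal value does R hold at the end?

Start: R = -120278 = 100010101000101010.
R = -120278 + (-39339) = -159617; wraps to 102527 = 011001000001111111
R = NOT 011001000001111111 = 100110111110000000 = -102528
R = −(-102528) = 102528 = 011001000010000000

102528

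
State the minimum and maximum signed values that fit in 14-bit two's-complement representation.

min = -8192, max = 8191

Minimum: −2^13 = -8192.
Maximum: 2^13 − 1 = 8191.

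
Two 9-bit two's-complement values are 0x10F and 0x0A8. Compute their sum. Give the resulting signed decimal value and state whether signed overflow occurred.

-73; no overflow

0x10F = 100001111 = -241 (signed)
0x0A8 = 010101000 = 168 (signed)
  100001111
+ 010101000
= 110110111
Result 110110111: MSB = 1 → 439 − 512 = -73.
Addends have opposite signs, so signed overflow cannot occur.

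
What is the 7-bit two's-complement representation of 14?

14 is non-negative, so write it directly in 7 bits: 0001110.

0001110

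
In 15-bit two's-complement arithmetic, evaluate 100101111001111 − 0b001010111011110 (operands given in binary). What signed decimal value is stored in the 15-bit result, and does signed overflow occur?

100101111001111 = -13361 (signed)
0b001010111011110 → 001010111011110 = 5598 (signed)
Subtract via negate-and-add: invert 001010111011110 + 1 = 110101000100010 (i.e. -5598).
  100101111001111
+ 110101000100010
= 011010111110001  (discard carry-out 1)
Result 011010111110001: MSB = 0 → value 13809.
Both addends (after negating the subtrahend) are negative but the stored result is non-negative: signed overflow. The true value -13361 − 5598 = -18959 lies outside [-16384, 16383].

13809; overflow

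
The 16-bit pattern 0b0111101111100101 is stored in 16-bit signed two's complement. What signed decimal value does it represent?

31717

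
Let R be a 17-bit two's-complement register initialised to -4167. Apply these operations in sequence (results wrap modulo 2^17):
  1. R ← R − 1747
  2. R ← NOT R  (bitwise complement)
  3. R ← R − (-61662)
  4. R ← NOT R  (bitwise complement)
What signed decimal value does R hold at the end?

63496

Start: R = -4167 = 11110111110111001.
R = -4167 − 1747 = -5914 = 11110100011100110
R = NOT 11110100011100110 = 00001011100011001 = 5913
R = 5913 − (-61662) = 67575; wraps to -63497 = 10000011111110111
R = NOT 10000011111110111 = 01111100000001000 = 63496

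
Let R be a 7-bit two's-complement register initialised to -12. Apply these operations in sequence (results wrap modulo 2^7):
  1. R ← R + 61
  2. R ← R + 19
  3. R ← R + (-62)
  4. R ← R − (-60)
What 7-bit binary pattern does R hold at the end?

Start: R = -12 = 1110100.
R = -12 + 61 = 49 = 0110001
R = 49 + 19 = 68; wraps to -60 = 1000100
R = -60 + (-62) = -122; wraps to 6 = 0000110
R = 6 − (-60) = 66; wraps to -62 = 1000010

1000010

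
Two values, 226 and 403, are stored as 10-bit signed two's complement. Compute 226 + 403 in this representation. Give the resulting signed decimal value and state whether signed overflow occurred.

226 → 0011100010
403 → 0110010011
  0011100010
+ 0110010011
= 1001110101
Result 1001110101: MSB = 1 → 629 − 1024 = -395.
Both addends are non-negative but the stored result is negative: signed overflow. The true value 226 + 403 = 629 lies outside [-512, 511].

-395; overflow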